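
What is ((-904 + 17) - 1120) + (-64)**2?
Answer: 2089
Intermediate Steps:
((-904 + 17) - 1120) + (-64)**2 = (-887 - 1120) + 4096 = -2007 + 4096 = 2089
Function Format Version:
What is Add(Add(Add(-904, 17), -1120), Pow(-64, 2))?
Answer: 2089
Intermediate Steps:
Add(Add(Add(-904, 17), -1120), Pow(-64, 2)) = Add(Add(-887, -1120), 4096) = Add(-2007, 4096) = 2089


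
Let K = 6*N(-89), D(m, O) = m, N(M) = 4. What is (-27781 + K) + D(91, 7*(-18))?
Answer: -27666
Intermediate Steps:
K = 24 (K = 6*4 = 24)
(-27781 + K) + D(91, 7*(-18)) = (-27781 + 24) + 91 = -27757 + 91 = -27666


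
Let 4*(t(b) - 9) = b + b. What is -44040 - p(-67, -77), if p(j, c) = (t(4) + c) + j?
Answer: -43907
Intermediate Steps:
t(b) = 9 + b/2 (t(b) = 9 + (b + b)/4 = 9 + (2*b)/4 = 9 + b/2)
p(j, c) = 11 + c + j (p(j, c) = ((9 + (½)*4) + c) + j = ((9 + 2) + c) + j = (11 + c) + j = 11 + c + j)
-44040 - p(-67, -77) = -44040 - (11 - 77 - 67) = -44040 - 1*(-133) = -44040 + 133 = -43907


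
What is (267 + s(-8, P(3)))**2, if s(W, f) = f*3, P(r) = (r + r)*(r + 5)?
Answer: 168921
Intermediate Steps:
P(r) = 2*r*(5 + r) (P(r) = (2*r)*(5 + r) = 2*r*(5 + r))
s(W, f) = 3*f
(267 + s(-8, P(3)))**2 = (267 + 3*(2*3*(5 + 3)))**2 = (267 + 3*(2*3*8))**2 = (267 + 3*48)**2 = (267 + 144)**2 = 411**2 = 168921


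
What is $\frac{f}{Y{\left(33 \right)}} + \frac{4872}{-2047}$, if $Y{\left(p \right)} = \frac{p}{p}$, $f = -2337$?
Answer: $- \frac{4788711}{2047} \approx -2339.4$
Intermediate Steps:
$Y{\left(p \right)} = 1$
$\frac{f}{Y{\left(33 \right)}} + \frac{4872}{-2047} = - \frac{2337}{1} + \frac{4872}{-2047} = \left(-2337\right) 1 + 4872 \left(- \frac{1}{2047}\right) = -2337 - \frac{4872}{2047} = - \frac{4788711}{2047}$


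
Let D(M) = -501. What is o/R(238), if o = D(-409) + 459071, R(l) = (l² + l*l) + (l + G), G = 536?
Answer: 229285/57031 ≈ 4.0204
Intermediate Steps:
R(l) = 536 + l + 2*l² (R(l) = (l² + l*l) + (l + 536) = (l² + l²) + (536 + l) = 2*l² + (536 + l) = 536 + l + 2*l²)
o = 458570 (o = -501 + 459071 = 458570)
o/R(238) = 458570/(536 + 238 + 2*238²) = 458570/(536 + 238 + 2*56644) = 458570/(536 + 238 + 113288) = 458570/114062 = 458570*(1/114062) = 229285/57031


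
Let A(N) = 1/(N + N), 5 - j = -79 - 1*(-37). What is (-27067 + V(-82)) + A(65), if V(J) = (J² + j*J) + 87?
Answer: -3134299/130 ≈ -24110.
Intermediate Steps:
j = 47 (j = 5 - (-79 - 1*(-37)) = 5 - (-79 + 37) = 5 - 1*(-42) = 5 + 42 = 47)
A(N) = 1/(2*N)
V(J) = 87 + J² + 47*J (V(J) = (J² + 47*J) + 87 = 87 + J² + 47*J)
(-27067 + V(-82)) + A(65) = (-27067 + (87 + (-82)² + 47*(-82))) + (½)/65 = (-27067 + (87 + 6724 - 3854)) + (½)*(1/65) = (-27067 + 2957) + 1/130 = -24110 + 1/130 = -3134299/130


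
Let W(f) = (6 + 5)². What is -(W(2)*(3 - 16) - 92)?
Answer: 1665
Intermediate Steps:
W(f) = 121 (W(f) = 11² = 121)
-(W(2)*(3 - 16) - 92) = -(121*(3 - 16) - 92) = -(121*(-13) - 92) = -(-1573 - 92) = -1*(-1665) = 1665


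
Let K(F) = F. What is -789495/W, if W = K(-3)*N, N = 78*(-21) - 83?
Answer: -263165/1721 ≈ -152.91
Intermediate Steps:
N = -1721 (N = -1638 - 83 = -1721)
W = 5163 (W = -3*(-1721) = 5163)
-789495/W = -789495/5163 = -789495*1/5163 = -263165/1721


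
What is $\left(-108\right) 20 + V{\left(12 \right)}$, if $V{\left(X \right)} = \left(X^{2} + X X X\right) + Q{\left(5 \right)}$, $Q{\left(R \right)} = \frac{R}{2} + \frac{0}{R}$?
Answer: $- \frac{571}{2} \approx -285.5$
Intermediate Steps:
$Q{\left(R \right)} = \frac{R}{2}$ ($Q{\left(R \right)} = R \frac{1}{2} + 0 = \frac{R}{2} + 0 = \frac{R}{2}$)
$V{\left(X \right)} = \frac{5}{2} + X^{2} + X^{3}$ ($V{\left(X \right)} = \left(X^{2} + X X X\right) + \frac{1}{2} \cdot 5 = \left(X^{2} + X^{2} X\right) + \frac{5}{2} = \left(X^{2} + X^{3}\right) + \frac{5}{2} = \frac{5}{2} + X^{2} + X^{3}$)
$\left(-108\right) 20 + V{\left(12 \right)} = \left(-108\right) 20 + \left(\frac{5}{2} + 12^{2} + 12^{3}\right) = -2160 + \left(\frac{5}{2} + 144 + 1728\right) = -2160 + \frac{3749}{2} = - \frac{571}{2}$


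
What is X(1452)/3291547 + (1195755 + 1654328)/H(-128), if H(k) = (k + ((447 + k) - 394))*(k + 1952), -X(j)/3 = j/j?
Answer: -1340169037031/174109670112 ≈ -7.6973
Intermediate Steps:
X(j) = -3 (X(j) = -3*j/j = -3*1 = -3)
H(k) = (53 + 2*k)*(1952 + k) (H(k) = (k + (53 + k))*(1952 + k) = (53 + 2*k)*(1952 + k))
X(1452)/3291547 + (1195755 + 1654328)/H(-128) = -3/3291547 + (1195755 + 1654328)/(103456 + 2*(-128)² + 3957*(-128)) = -3*1/3291547 + 2850083/(103456 + 2*16384 - 506496) = -3/3291547 + 2850083/(103456 + 32768 - 506496) = -3/3291547 + 2850083/(-370272) = -3/3291547 + 2850083*(-1/370272) = -3/3291547 - 2850083/370272 = -1340169037031/174109670112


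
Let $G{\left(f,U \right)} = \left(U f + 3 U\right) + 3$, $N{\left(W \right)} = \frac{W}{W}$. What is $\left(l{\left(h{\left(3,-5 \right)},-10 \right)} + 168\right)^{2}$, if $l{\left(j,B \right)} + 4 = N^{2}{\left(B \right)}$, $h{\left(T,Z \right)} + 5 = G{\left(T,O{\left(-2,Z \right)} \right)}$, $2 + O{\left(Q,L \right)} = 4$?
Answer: $27225$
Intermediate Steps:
$O{\left(Q,L \right)} = 2$ ($O{\left(Q,L \right)} = -2 + 4 = 2$)
$N{\left(W \right)} = 1$
$G{\left(f,U \right)} = 3 + 3 U + U f$ ($G{\left(f,U \right)} = \left(3 U + U f\right) + 3 = 3 + 3 U + U f$)
$h{\left(T,Z \right)} = 4 + 2 T$ ($h{\left(T,Z \right)} = -5 + \left(3 + 3 \cdot 2 + 2 T\right) = -5 + \left(3 + 6 + 2 T\right) = -5 + \left(9 + 2 T\right) = 4 + 2 T$)
$l{\left(j,B \right)} = -3$ ($l{\left(j,B \right)} = -4 + 1^{2} = -4 + 1 = -3$)
$\left(l{\left(h{\left(3,-5 \right)},-10 \right)} + 168\right)^{2} = \left(-3 + 168\right)^{2} = 165^{2} = 27225$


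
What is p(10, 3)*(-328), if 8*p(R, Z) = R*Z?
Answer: -1230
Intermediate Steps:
p(R, Z) = R*Z/8 (p(R, Z) = (R*Z)/8 = R*Z/8)
p(10, 3)*(-328) = ((⅛)*10*3)*(-328) = (15/4)*(-328) = -1230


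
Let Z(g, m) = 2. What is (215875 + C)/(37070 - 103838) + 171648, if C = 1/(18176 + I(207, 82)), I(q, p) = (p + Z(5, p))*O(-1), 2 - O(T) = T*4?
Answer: 71359952366173/415742080 ≈ 1.7164e+5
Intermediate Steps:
O(T) = 2 - 4*T (O(T) = 2 - T*4 = 2 - 4*T)
I(q, p) = 12 + 6*p (I(q, p) = (p + 2)*(2 - 4*(-1)) = (2 + p)*(2 + 4) = (2 + p)*6 = 12 + 6*p)
C = 1/18680 (C = 1/(18176 + (12 + 6*82)) = 1/(18176 + (12 + 492)) = 1/(18176 + 504) = 1/18680 ≈ 5.3533e-5)
(215875 + C)/(37070 - 103838) + 171648 = (215875 + 1/18680)/(37070 - 103838) + 171648 = (4032545001/18680)/(-66768) + 171648 = (4032545001/18680)*(-1/66768) + 171648 = -1344181667/415742080 + 171648 = 71359952366173/415742080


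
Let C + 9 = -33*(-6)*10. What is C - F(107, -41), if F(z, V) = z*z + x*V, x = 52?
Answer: -7346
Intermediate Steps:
F(z, V) = z² + 52*V (F(z, V) = z*z + 52*V = z² + 52*V)
C = 1971 (C = -9 - 33*(-6)*10 = -9 + 198*10 = -9 + 1980 = 1971)
C - F(107, -41) = 1971 - (107² + 52*(-41)) = 1971 - (11449 - 2132) = 1971 - 1*9317 = 1971 - 9317 = -7346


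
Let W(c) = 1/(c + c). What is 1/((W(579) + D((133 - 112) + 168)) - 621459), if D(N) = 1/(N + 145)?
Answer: -96693/60090734714 ≈ -1.6091e-6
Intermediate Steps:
D(N) = 1/(145 + N)
W(c) = 1/(2*c)
1/((W(579) + D((133 - 112) + 168)) - 621459) = 1/(((½)/579 + 1/(145 + ((133 - 112) + 168))) - 621459) = 1/(((½)*(1/579) + 1/(145 + (21 + 168))) - 621459) = 1/((1/1158 + 1/(145 + 189)) - 621459) = 1/((1/1158 + 1/334) - 621459) = 1/(373/96693 - 621459) = 1/(-60090734714/96693) = -96693/60090734714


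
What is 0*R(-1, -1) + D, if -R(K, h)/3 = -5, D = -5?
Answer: -5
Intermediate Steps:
R(K, h) = 15 (R(K, h) = -3*(-5) = 15)
0*R(-1, -1) + D = 0*15 - 5 = 0 - 5 = -5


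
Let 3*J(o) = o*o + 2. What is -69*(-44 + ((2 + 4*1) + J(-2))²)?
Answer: -1380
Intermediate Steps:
J(o) = ⅔ + o²/3 (J(o) = (o*o + 2)/3 = (o² + 2)/3 = (2 + o²)/3 = ⅔ + o²/3)
-69*(-44 + ((2 + 4*1) + J(-2))²) = -69*(-44 + ((2 + 4*1) + (⅔ + (⅓)*(-2)²))²) = -69*(-44 + ((2 + 4) + (⅔ + (⅓)*4))²) = -69*(-44 + (6 + (⅔ + 4/3))²) = -69*(-44 + (6 + 2)²) = -69*(-44 + 8²) = -69*(-44 + 64) = -69*20 = -1380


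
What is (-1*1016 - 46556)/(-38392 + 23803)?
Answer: 47572/14589 ≈ 3.2608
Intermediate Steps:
(-1*1016 - 46556)/(-38392 + 23803) = (-1016 - 46556)/(-14589) = -47572*(-1/14589) = 47572/14589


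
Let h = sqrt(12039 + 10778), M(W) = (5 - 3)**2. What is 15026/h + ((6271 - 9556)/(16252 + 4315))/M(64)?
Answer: -3285/82268 + 15026*sqrt(22817)/22817 ≈ 99.435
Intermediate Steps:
M(W) = 4 (M(W) = 2**2 = 4)
h = sqrt(22817) ≈ 151.05
15026/h + ((6271 - 9556)/(16252 + 4315))/M(64) = 15026/(sqrt(22817)) + ((6271 - 9556)/(16252 + 4315))/4 = 15026*(sqrt(22817)/22817) - 3285/20567*(1/4) = 15026*sqrt(22817)/22817 - 3285*1/20567*(1/4) = 15026*sqrt(22817)/22817 - 3285/20567*1/4 = 15026*sqrt(22817)/22817 - 3285/82268 = -3285/82268 + 15026*sqrt(22817)/22817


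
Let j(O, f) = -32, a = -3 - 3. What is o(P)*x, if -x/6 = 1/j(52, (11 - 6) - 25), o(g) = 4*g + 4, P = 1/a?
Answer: 5/8 ≈ 0.62500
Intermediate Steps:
a = -6
P = -⅙ (P = 1/(-6) = -⅙ ≈ -0.16667)
o(g) = 4 + 4*g
x = 3/16 (x = -6/(-32) = -6*(-1/32) = 3/16 ≈ 0.18750)
o(P)*x = (4 + 4*(-⅙))*(3/16) = (4 - ⅔)*(3/16) = (10/3)*(3/16) = 5/8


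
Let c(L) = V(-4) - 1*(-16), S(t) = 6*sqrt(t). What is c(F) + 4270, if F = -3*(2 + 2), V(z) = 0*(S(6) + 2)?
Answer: 4286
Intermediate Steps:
V(z) = 0 (V(z) = 0*(6*sqrt(6) + 2) = 0*(2 + 6*sqrt(6)) = 0)
F = -12 (F = -3*4 = -12)
c(L) = 16 (c(L) = 0 - 1*(-16) = 0 + 16 = 16)
c(F) + 4270 = 16 + 4270 = 4286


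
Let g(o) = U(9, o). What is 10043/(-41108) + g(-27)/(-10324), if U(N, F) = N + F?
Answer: -25735997/106099748 ≈ -0.24256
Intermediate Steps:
U(N, F) = F + N
g(o) = 9 + o (g(o) = o + 9 = 9 + o)
10043/(-41108) + g(-27)/(-10324) = 10043/(-41108) + (9 - 27)/(-10324) = 10043*(-1/41108) - 18*(-1/10324) = -10043/41108 + 9/5162 = -25735997/106099748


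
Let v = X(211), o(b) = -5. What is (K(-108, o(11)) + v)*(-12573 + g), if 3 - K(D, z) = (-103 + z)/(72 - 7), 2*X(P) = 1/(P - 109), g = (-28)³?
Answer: -427260685/2652 ≈ -1.6111e+5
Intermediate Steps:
g = -21952
X(P) = 1/(2*(-109 + P)) (X(P) = 1/(2*(P - 109)) = 1/(2*(-109 + P)))
v = 1/204 (v = 1/(2*(-109 + 211)) = (½)/102 = (½)*(1/102) = 1/204 ≈ 0.0049020)
K(D, z) = 298/65 - z/65 (K(D, z) = 3 - (-103 + z)/(72 - 7) = 3 - (-103 + z)/65 = 3 - (-103/65 + z/65) = 3 + (103/65 - z/65) = 298/65 - z/65)
(K(-108, o(11)) + v)*(-12573 + g) = ((298/65 - 1/65*(-5)) + 1/204)*(-12573 - 21952) = ((298/65 + 1/13) + 1/204)*(-34525) = (303/65 + 1/204)*(-34525) = (61877/13260)*(-34525) = -427260685/2652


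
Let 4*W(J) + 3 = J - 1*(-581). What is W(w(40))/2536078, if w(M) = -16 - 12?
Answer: 275/5072156 ≈ 5.4218e-5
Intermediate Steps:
w(M) = -28
W(J) = 289/2 + J/4 (W(J) = -3/4 + (J - 1*(-581))/4 = -3/4 + (J + 581)/4 = -3/4 + (581 + J)/4 = -3/4 + (581/4 + J/4) = 289/2 + J/4)
W(w(40))/2536078 = (289/2 + (1/4)*(-28))/2536078 = (289/2 - 7)*(1/2536078) = (275/2)*(1/2536078) = 275/5072156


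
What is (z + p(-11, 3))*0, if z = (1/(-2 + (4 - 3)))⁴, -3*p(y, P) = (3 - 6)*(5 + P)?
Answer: 0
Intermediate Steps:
p(y, P) = 5 + P (p(y, P) = -(3 - 6)*(5 + P)/3 = -(-1)*(5 + P) = -(-15 - 3*P)/3 = 5 + P)
z = 1 (z = (1/(-2 + 1))⁴ = (1/(-1))⁴ = (-1)⁴ = 1)
(z + p(-11, 3))*0 = (1 + (5 + 3))*0 = (1 + 8)*0 = 9*0 = 0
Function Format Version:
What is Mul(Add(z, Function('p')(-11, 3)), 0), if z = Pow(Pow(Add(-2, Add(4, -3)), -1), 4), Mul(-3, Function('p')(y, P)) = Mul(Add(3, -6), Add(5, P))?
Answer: 0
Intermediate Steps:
Function('p')(y, P) = Add(5, P) (Function('p')(y, P) = Mul(Rational(-1, 3), Mul(Add(3, -6), Add(5, P))) = Mul(Rational(-1, 3), Mul(-3, Add(5, P))) = Mul(Rational(-1, 3), Add(-15, Mul(-3, P))) = Add(5, P))
z = 1 (z = Pow(Pow(Add(-2, 1), -1), 4) = Pow(Pow(-1, -1), 4) = Pow(-1, 4) = 1)
Mul(Add(z, Function('p')(-11, 3)), 0) = Mul(Add(1, Add(5, 3)), 0) = Mul(Add(1, 8), 0) = Mul(9, 0) = 0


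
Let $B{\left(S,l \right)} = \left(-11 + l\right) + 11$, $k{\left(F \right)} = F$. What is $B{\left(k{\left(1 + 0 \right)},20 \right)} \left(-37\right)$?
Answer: $-740$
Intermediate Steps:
$B{\left(S,l \right)} = l$
$B{\left(k{\left(1 + 0 \right)},20 \right)} \left(-37\right) = 20 \left(-37\right) = -740$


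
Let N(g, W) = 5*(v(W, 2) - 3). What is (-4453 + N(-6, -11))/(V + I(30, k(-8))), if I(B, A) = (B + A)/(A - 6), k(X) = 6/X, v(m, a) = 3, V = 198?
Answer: -13359/581 ≈ -22.993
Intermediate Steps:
I(B, A) = (A + B)/(-6 + A)
N(g, W) = 0 (N(g, W) = 5*(3 - 3) = 5*0 = 0)
(-4453 + N(-6, -11))/(V + I(30, k(-8))) = (-4453 + 0)/(198 + (6/(-8) + 30)/(-6 + 6/(-8))) = -4453/(198 + (6*(-1/8) + 30)/(-6 + 6*(-1/8))) = -4453/(198 + (-3/4 + 30)/(-6 - 3/4)) = -4453/(198 + (117/4)/(-27/4)) = -4453/(198 - 4/27*117/4) = -4453/(198 - 13/3) = -4453/581/3 = -4453*3/581 = -13359/581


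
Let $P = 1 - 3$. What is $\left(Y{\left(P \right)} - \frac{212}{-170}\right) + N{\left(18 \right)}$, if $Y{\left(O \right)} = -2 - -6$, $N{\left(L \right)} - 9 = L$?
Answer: $\frac{2741}{85} \approx 32.247$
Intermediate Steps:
$N{\left(L \right)} = 9 + L$
$P = -2$
$Y{\left(O \right)} = 4$ ($Y{\left(O \right)} = -2 + 6 = 4$)
$\left(Y{\left(P \right)} - \frac{212}{-170}\right) + N{\left(18 \right)} = \left(4 - \frac{212}{-170}\right) + \left(9 + 18\right) = \left(4 - 212 \left(- \frac{1}{170}\right)\right) + 27 = \left(4 - - \frac{106}{85}\right) + 27 = \left(4 + \frac{106}{85}\right) + 27 = \frac{446}{85} + 27 = \frac{2741}{85}$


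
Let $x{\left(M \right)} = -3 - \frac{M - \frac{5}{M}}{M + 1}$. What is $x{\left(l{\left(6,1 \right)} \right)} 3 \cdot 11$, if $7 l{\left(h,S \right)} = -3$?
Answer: $-748$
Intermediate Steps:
$l{\left(h,S \right)} = - \frac{3}{7}$ ($l{\left(h,S \right)} = \frac{1}{7} \left(-3\right) = - \frac{3}{7}$)
$x{\left(M \right)} = -3 - \frac{M - \frac{5}{M}}{1 + M}$
$x{\left(l{\left(6,1 \right)} \right)} 3 \cdot 11 = \frac{5 - 4 \left(- \frac{3}{7}\right)^{2} - - \frac{9}{7}}{\left(- \frac{3}{7}\right) \left(1 - \frac{3}{7}\right)} 3 \cdot 11 = - \frac{7 \left(5 - \frac{36}{49} + \frac{9}{7}\right)}{3 \cdot \frac{4}{7}} \cdot 3 \cdot 11 = \left(- \frac{7}{3}\right) \frac{7}{4} \left(5 - \frac{36}{49} + \frac{9}{7}\right) 3 \cdot 11 = \left(- \frac{7}{3}\right) \frac{7}{4} \cdot \frac{272}{49} \cdot 3 \cdot 11 = \left(- \frac{68}{3}\right) 3 \cdot 11 = \left(-68\right) 11 = -748$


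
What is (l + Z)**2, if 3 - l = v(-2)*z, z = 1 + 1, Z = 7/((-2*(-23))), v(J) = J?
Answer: 108241/2116 ≈ 51.154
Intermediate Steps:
Z = 7/46 ≈ 0.15217
z = 2
l = 7 (l = 3 - (-2)*2 = 3 - 1*(-4) = 3 + 4 = 7)
(l + Z)**2 = (7 + 7/46)**2 = (329/46)**2 = 108241/2116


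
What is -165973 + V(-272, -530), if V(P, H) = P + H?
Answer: -166775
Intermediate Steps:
V(P, H) = H + P
-165973 + V(-272, -530) = -165973 + (-530 - 272) = -165973 - 802 = -166775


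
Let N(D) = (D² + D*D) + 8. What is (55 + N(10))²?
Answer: 69169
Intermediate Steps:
N(D) = 8 + 2*D² (N(D) = (D² + D²) + 8 = 2*D² + 8 = 8 + 2*D²)
(55 + N(10))² = (55 + (8 + 2*10²))² = (55 + (8 + 2*100))² = (55 + (8 + 200))² = (55 + 208)² = 263² = 69169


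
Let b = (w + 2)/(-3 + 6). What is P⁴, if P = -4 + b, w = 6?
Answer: 256/81 ≈ 3.1605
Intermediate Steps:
b = 8/3 (b = (6 + 2)/(-3 + 6) = 8/3 ≈ 2.6667)
P = -4/3 (P = -4 + 8/3 = -4/3 ≈ -1.3333)
P⁴ = (-4/3)⁴ = 256/81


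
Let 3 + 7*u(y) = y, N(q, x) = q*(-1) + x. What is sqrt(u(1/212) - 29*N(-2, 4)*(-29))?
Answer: sqrt(2777910359)/742 ≈ 71.032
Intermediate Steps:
N(q, x) = x - q (N(q, x) = -q + x = x - q)
u(y) = -3/7 + y/7
sqrt(u(1/212) - 29*N(-2, 4)*(-29)) = sqrt((-3/7 + (1/7)/212) - 29*(4 - 1*(-2))*(-29)) = sqrt((-3/7 + (1/7)*(1/212)) - 29*(4 + 2)*(-29)) = sqrt((-3/7 + 1/1484) - 29*6*(-29)) = sqrt(-635/1484 - 174*(-29)) = sqrt(-635/1484 + 5046) = sqrt(7487629/1484) = sqrt(2777910359)/742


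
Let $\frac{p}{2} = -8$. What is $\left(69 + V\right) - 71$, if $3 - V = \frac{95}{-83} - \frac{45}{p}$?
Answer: $- \frac{887}{1328} \approx -0.66792$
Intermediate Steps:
$p = -16$ ($p = 2 \left(-8\right) = -16$)
$V = \frac{1769}{1328}$ ($V = 3 - \left(\frac{95}{-83} - \frac{45}{-16}\right) = 3 - \left(95 \left(- \frac{1}{83}\right) - - \frac{45}{16}\right) = 3 - \left(- \frac{95}{83} + \frac{45}{16}\right) = 3 - \frac{2215}{1328} = \frac{1769}{1328} \approx 1.3321$)
$\left(69 + V\right) - 71 = \left(69 + \frac{1769}{1328}\right) - 71 = \frac{93401}{1328} - 71 = - \frac{887}{1328}$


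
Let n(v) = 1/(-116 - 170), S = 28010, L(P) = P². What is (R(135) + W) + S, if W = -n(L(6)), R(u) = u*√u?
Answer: 8010861/286 + 405*√15 ≈ 29579.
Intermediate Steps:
R(u) = u^(3/2)
n(v) = -1/286 (n(v) = 1/(-286) = -1/286)
W = 1/286 (W = -1*(-1/286) = 1/286 ≈ 0.0034965)
(R(135) + W) + S = (135^(3/2) + 1/286) + 28010 = (405*√15 + 1/286) + 28010 = (1/286 + 405*√15) + 28010 = 8010861/286 + 405*√15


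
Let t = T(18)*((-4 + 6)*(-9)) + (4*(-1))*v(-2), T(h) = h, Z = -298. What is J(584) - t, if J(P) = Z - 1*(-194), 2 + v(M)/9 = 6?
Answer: 364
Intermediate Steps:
v(M) = 36 (v(M) = -18 + 9*6 = -18 + 54 = 36)
J(P) = -104 (J(P) = -298 - 1*(-194) = -298 + 194 = -104)
t = -468 (t = 18*((-4 + 6)*(-9)) + (4*(-1))*36 = 18*(2*(-9)) - 4*36 = 18*(-18) - 144 = -324 - 144 = -468)
J(584) - t = -104 - 1*(-468) = -104 + 468 = 364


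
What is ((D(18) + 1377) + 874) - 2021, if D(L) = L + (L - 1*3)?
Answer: 263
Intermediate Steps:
D(L) = -3 + 2*L (D(L) = L + (L - 3) = L + (-3 + L) = -3 + 2*L)
((D(18) + 1377) + 874) - 2021 = (((-3 + 2*18) + 1377) + 874) - 2021 = (((-3 + 36) + 1377) + 874) - 2021 = ((33 + 1377) + 874) - 2021 = (1410 + 874) - 2021 = 2284 - 2021 = 263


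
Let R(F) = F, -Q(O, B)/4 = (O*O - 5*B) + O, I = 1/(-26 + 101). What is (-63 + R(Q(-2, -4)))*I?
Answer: -151/75 ≈ -2.0133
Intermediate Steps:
I = 1/75 ≈ 0.013333
Q(O, B) = -4*O - 4*O² + 20*B (Q(O, B) = -4*((O*O - 5*B) + O) = -4*((O² - 5*B) + O) = -4*(O + O² - 5*B) = -4*O - 4*O² + 20*B)
(-63 + R(Q(-2, -4)))*I = (-63 + (-4*(-2) - 4*(-2)² + 20*(-4)))*(1/75) = (-63 + (8 - 4*4 - 80))*(1/75) = (-63 + (8 - 16 - 80))*(1/75) = (-63 - 88)*(1/75) = -151*1/75 = -151/75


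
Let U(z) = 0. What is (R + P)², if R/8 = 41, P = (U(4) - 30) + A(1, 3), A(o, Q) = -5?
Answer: 85849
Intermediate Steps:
P = -35 (P = (0 - 30) - 5 = -30 - 5 = -35)
R = 328 (R = 8*41 = 328)
(R + P)² = (328 - 35)² = 293² = 85849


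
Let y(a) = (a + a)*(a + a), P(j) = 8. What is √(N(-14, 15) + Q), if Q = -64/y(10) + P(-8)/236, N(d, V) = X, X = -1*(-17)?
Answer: √1468451/295 ≈ 4.1078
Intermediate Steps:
y(a) = 4*a² (y(a) = (2*a)*(2*a) = 4*a²)
X = 17
N(d, V) = 17
Q = -186/1475 (Q = -64/(4*10²) + 8/236 = -64/(4*100) + 8*(1/236) = -64/400 + 2/59 = -64*1/400 + 2/59 = -4/25 + 2/59 = -186/1475 ≈ -0.12610)
√(N(-14, 15) + Q) = √(17 - 186/1475) = √(24889/1475) = √1468451/295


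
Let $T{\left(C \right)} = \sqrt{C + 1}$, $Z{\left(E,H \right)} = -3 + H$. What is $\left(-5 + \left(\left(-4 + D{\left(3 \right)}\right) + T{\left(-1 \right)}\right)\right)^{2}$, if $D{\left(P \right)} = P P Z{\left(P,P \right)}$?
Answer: $81$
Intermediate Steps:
$T{\left(C \right)} = \sqrt{1 + C}$
$D{\left(P \right)} = P^{2} \left(-3 + P\right)$ ($D{\left(P \right)} = P P \left(-3 + P\right) = P^{2} \left(-3 + P\right)$)
$\left(-5 + \left(\left(-4 + D{\left(3 \right)}\right) + T{\left(-1 \right)}\right)\right)^{2} = \left(-5 - \left(4 - \sqrt{1 - 1} - 3^{2} \left(-3 + 3\right)\right)\right)^{2} = \left(-5 + \left(\left(-4 + 9 \cdot 0\right) + \sqrt{0}\right)\right)^{2} = \left(-5 + \left(\left(-4 + 0\right) + 0\right)\right)^{2} = \left(-5 + \left(-4 + 0\right)\right)^{2} = \left(-5 - 4\right)^{2} = \left(-9\right)^{2} = 81$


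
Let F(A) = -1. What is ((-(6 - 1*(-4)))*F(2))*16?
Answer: 160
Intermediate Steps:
((-(6 - 1*(-4)))*F(2))*16 = (-(6 - 1*(-4))*(-1))*16 = (-(6 + 4)*(-1))*16 = (-1*10*(-1))*16 = -10*(-1)*16 = 10*16 = 160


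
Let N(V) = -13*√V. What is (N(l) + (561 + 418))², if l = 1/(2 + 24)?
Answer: (1958 - √26)²/4 ≈ 9.5346e+5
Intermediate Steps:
l = 1/26 ≈ 0.038462
(N(l) + (561 + 418))² = (-√26/2 + (561 + 418))² = (-√26/2 + 979)² = (979 - √26/2)²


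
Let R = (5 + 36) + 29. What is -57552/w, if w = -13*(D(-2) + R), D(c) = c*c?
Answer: 28776/481 ≈ 59.825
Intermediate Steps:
D(c) = c²
R = 70 (R = 41 + 29 = 70)
w = -962 (w = -13*((-2)² + 70) = -13*(4 + 70) = -13*74 = -962)
-57552/w = -57552/(-962) = -57552*(-1/962) = 28776/481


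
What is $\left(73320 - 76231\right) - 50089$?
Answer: $-53000$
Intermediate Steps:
$\left(73320 - 76231\right) - 50089 = -2911 - 50089 = -53000$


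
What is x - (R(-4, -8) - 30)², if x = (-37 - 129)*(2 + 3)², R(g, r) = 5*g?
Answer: -6650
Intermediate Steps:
x = -4150 (x = -166*5² = -166*25 = -4150)
x - (R(-4, -8) - 30)² = -4150 - (5*(-4) - 30)² = -4150 - (-20 - 30)² = -4150 - 1*(-50)² = -4150 - 1*2500 = -4150 - 2500 = -6650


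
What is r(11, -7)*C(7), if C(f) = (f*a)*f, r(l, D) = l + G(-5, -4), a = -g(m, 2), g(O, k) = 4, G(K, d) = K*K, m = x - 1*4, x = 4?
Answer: -7056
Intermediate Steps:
m = 0 (m = 4 - 1*4 = 4 - 4 = 0)
G(K, d) = K**2
a = -4 (a = -1*4 = -4)
r(l, D) = 25 + l (r(l, D) = l + (-5)**2 = l + 25 = 25 + l)
C(f) = -4*f**2 (C(f) = (f*(-4))*f = (-4*f)*f = -4*f**2)
r(11, -7)*C(7) = (25 + 11)*(-4*7**2) = 36*(-4*49) = 36*(-196) = -7056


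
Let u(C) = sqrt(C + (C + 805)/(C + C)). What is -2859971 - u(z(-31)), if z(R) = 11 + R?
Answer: -2859971 - I*sqrt(634)/4 ≈ -2.86e+6 - 6.2948*I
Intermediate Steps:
u(C) = sqrt(C + (805 + C)/(2*C)) (u(C) = sqrt(C + (805 + C)/((2*C))) = sqrt(C + (805 + C)*(1/(2*C))) = sqrt(C + (805 + C)/(2*C)))
-2859971 - u(z(-31)) = -2859971 - sqrt(2 + 4*(11 - 31) + 1610/(11 - 31))/2 = -2859971 - sqrt(2 + 4*(-20) + 1610/(-20))/2 = -2859971 - sqrt(2 - 80 + 1610*(-1/20))/2 = -2859971 - sqrt(2 - 80 - 161/2)/2 = -2859971 - sqrt(-317/2)/2 = -2859971 - I*sqrt(634)/2/2 = -2859971 - I*sqrt(634)/4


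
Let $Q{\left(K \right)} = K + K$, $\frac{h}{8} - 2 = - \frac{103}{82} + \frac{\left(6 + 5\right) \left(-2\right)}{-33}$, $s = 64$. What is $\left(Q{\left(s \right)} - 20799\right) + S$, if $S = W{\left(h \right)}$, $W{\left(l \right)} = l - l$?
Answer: $-20671$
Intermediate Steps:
$h = \frac{1388}{123}$ ($h = 16 + 8 \left(- \frac{103}{82} + \frac{\left(6 + 5\right) \left(-2\right)}{-33}\right) = 16 + 8 \left(\left(-103\right) \frac{1}{82} + 11 \left(-2\right) \left(- \frac{1}{33}\right)\right) = 16 + 8 \left(- \frac{103}{82} - - \frac{2}{3}\right) = 16 + 8 \left(- \frac{103}{82} + \frac{2}{3}\right) = 16 + 8 \left(- \frac{145}{246}\right) = 16 - \frac{580}{123} = \frac{1388}{123} \approx 11.285$)
$Q{\left(K \right)} = 2 K$
$W{\left(l \right)} = 0$
$S = 0$
$\left(Q{\left(s \right)} - 20799\right) + S = \left(2 \cdot 64 - 20799\right) + 0 = \left(128 - 20799\right) + 0 = -20671 + 0 = -20671$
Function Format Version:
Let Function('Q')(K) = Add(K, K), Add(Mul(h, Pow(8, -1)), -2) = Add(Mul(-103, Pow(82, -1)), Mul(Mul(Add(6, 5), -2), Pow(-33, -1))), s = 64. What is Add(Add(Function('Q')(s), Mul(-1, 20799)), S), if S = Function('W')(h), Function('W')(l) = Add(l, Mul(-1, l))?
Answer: -20671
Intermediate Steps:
h = Rational(1388, 123) (h = Add(16, Mul(8, Add(Mul(-103, Pow(82, -1)), Mul(Mul(Add(6, 5), -2), Pow(-33, -1))))) = Add(16, Mul(8, Add(Mul(-103, Rational(1, 82)), Mul(Mul(11, -2), Rational(-1, 33))))) = Add(16, Mul(8, Add(Rational(-103, 82), Mul(-22, Rational(-1, 33))))) = Add(16, Mul(8, Add(Rational(-103, 82), Rational(2, 3)))) = Add(16, Mul(8, Rational(-145, 246))) = Add(16, Rational(-580, 123)) = Rational(1388, 123) ≈ 11.285)
Function('Q')(K) = Mul(2, K)
Function('W')(l) = 0
S = 0
Add(Add(Function('Q')(s), Mul(-1, 20799)), S) = Add(Add(Mul(2, 64), Mul(-1, 20799)), 0) = Add(Add(128, -20799), 0) = Add(-20671, 0) = -20671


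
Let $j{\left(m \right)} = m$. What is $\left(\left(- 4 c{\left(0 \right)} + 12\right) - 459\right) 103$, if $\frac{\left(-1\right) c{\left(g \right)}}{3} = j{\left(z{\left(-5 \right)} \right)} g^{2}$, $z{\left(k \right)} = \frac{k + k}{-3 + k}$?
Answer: $-46041$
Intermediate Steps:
$z{\left(k \right)} = \frac{2 k}{-3 + k}$
$c{\left(g \right)} = - \frac{15 g^{2}}{4}$ ($c{\left(g \right)} = - 3 \cdot 2 \left(-5\right) \frac{1}{-3 - 5} g^{2} = - 3 \cdot 2 \left(-5\right) \frac{1}{-8} g^{2} = - 3 \cdot 2 \left(-5\right) \left(- \frac{1}{8}\right) g^{2} = - 3 \frac{5 g^{2}}{4} = - \frac{15 g^{2}}{4}$)
$\left(\left(- 4 c{\left(0 \right)} + 12\right) - 459\right) 103 = \left(\left(- 4 \left(- \frac{15 \cdot 0^{2}}{4}\right) + 12\right) - 459\right) 103 = \left(\left(- 4 \left(\left(- \frac{15}{4}\right) 0\right) + 12\right) - 459\right) 103 = \left(\left(\left(-4\right) 0 + 12\right) - 459\right) 103 = \left(\left(0 + 12\right) - 459\right) 103 = \left(12 - 459\right) 103 = \left(-447\right) 103 = -46041$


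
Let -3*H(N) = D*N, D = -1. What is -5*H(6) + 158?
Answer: 148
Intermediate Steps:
H(N) = N/3 (H(N) = -(-1)*N/3 = N/3)
-5*H(6) + 158 = -5*6/3 + 158 = -5*2 + 158 = -10 + 158 = 148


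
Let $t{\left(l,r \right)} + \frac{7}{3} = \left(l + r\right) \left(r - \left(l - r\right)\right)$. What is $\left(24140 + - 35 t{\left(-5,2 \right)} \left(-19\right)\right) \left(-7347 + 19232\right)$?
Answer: $\frac{165201500}{3} \approx 5.5067 \cdot 10^{7}$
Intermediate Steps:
$t{\left(l,r \right)} = - \frac{7}{3} + \left(l + r\right) \left(- l + 2 r\right)$ ($t{\left(l,r \right)} = - \frac{7}{3} + \left(l + r\right) \left(r - \left(l - r\right)\right) = - \frac{7}{3} + \left(l + r\right) \left(- l + 2 r\right)$)
$\left(24140 + - 35 t{\left(-5,2 \right)} \left(-19\right)\right) \left(-7347 + 19232\right) = \left(24140 + - 35 \left(- \frac{7}{3} - \left(-5\right)^{2} + 2 \cdot 2^{2} - 10\right) \left(-19\right)\right) \left(-7347 + 19232\right) = \left(24140 + - 35 \left(- \frac{7}{3} - 25 + 2 \cdot 4 - 10\right) \left(-19\right)\right) 11885 = \left(24140 + - 35 \left(- \frac{7}{3} - 25 + 8 - 10\right) \left(-19\right)\right) 11885 = \left(24140 + \left(-35\right) \left(- \frac{88}{3}\right) \left(-19\right)\right) 11885 = \left(24140 + \frac{3080}{3} \left(-19\right)\right) 11885 = \left(24140 - \frac{58520}{3}\right) 11885 = \frac{13900}{3} \cdot 11885 = \frac{165201500}{3}$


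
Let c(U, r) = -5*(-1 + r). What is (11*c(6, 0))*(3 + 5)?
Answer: 440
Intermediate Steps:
c(U, r) = 5 - 5*r
(11*c(6, 0))*(3 + 5) = (11*(5 - 5*0))*(3 + 5) = (11*(5 + 0))*8 = (11*5)*8 = 55*8 = 440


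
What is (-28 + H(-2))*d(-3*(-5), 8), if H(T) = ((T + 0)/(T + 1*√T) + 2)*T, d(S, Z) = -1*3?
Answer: 100 + 2*I*√2 ≈ 100.0 + 2.8284*I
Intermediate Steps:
d(S, Z) = -3
H(T) = T*(2 + T/(T + √T)) (H(T) = (T/(T + √T) + 2)*T = (2 + T/(T + √T))*T = T*(2 + T/(T + √T)))
(-28 + H(-2))*d(-3*(-5), 8) = (-28 + (2*(-2)^(3/2) + 3*(-2)²)/(-2 + √(-2)))*(-3) = (-28 + (2*(-2*I*√2) + 3*4)/(-2 + I*√2))*(-3) = (-28 + (-4*I*√2 + 12)/(-2 + I*√2))*(-3) = (-28 + (12 - 4*I*√2)/(-2 + I*√2))*(-3) = 84 - 3*(12 - 4*I*√2)/(-2 + I*√2)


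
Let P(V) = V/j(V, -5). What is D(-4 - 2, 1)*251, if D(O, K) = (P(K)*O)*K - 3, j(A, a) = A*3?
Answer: -1255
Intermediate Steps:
j(A, a) = 3*A
P(V) = 1/3 (P(V) = V/((3*V)) = V*(1/(3*V)) = 1/3)
D(O, K) = -3 + K*O/3 (D(O, K) = (O/3)*K - 3 = K*O/3 - 3 = -3 + K*O/3)
D(-4 - 2, 1)*251 = (-3 + (1/3)*1*(-4 - 2))*251 = (-3 + (1/3)*1*(-6))*251 = (-3 - 2)*251 = -5*251 = -1255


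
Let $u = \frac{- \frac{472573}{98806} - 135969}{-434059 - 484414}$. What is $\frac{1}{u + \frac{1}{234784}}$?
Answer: $\frac{10653399510995296}{1577209899030723} \approx 6.7546$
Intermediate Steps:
$u = \frac{13435025587}{90750643238}$ ($u = \frac{\left(-472573\right) \frac{1}{98806} - 135969}{-918473} = \left(- \frac{472573}{98806} - 135969\right) \left(- \frac{1}{918473}\right) = \left(- \frac{13435025587}{98806}\right) \left(- \frac{1}{918473}\right) = \frac{13435025587}{90750643238} \approx 0.14804$)
$\frac{1}{u + \frac{1}{234784}} = \frac{1}{\frac{13435025587}{90750643238} + \frac{1}{234784}} = \frac{1}{\frac{1577209899030723}{10653399510995296}} = \frac{10653399510995296}{1577209899030723}$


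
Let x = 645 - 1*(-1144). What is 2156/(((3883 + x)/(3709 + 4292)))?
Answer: 4312539/1418 ≈ 3041.3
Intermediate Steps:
x = 1789 (x = 645 + 1144 = 1789)
2156/(((3883 + x)/(3709 + 4292))) = 2156/(((3883 + 1789)/(3709 + 4292))) = 2156/((5672/8001)) = 2156/((5672*(1/8001))) = 2156/(5672/8001) = 2156*(8001/5672) = 4312539/1418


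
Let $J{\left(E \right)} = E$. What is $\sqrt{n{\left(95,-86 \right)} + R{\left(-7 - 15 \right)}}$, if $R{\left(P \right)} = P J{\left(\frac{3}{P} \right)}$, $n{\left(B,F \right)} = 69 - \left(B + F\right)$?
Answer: $3 \sqrt{7} \approx 7.9373$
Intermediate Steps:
$n{\left(B,F \right)} = 69 - B - F$ ($n{\left(B,F \right)} = 69 - \left(B + F\right) = 69 - B - F$)
$R{\left(P \right)} = 3$ ($R{\left(P \right)} = P \frac{3}{P} = 3$)
$\sqrt{n{\left(95,-86 \right)} + R{\left(-7 - 15 \right)}} = \sqrt{\left(69 - 95 - -86\right) + 3} = \sqrt{\left(69 - 95 + 86\right) + 3} = \sqrt{60 + 3} = \sqrt{63} = 3 \sqrt{7}$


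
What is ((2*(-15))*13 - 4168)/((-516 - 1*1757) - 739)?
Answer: 2279/1506 ≈ 1.5133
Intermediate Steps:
((2*(-15))*13 - 4168)/((-516 - 1*1757) - 739) = (-30*13 - 4168)/((-516 - 1757) - 739) = (-390 - 4168)/(-2273 - 739) = -4558/(-3012) = -4558*(-1/3012) = 2279/1506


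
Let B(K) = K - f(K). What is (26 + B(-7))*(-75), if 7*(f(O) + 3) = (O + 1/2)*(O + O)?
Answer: -675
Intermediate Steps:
f(O) = -3 + 2*O*(½ + O)/7 (f(O) = -3 + ((O + 1/2)*(O + O))/7 = -3 + ((O + ½)*(2*O))/7 = -3 + ((½ + O)*(2*O))/7 = -3 + (2*O*(½ + O))/7 = -3 + 2*O*(½ + O)/7)
B(K) = 3 - 2*K²/7 + 6*K/7 (B(K) = K - (-3 + K/7 + 2*K²/7) = K + (3 - 2*K²/7 - K/7) = 3 - 2*K²/7 + 6*K/7)
(26 + B(-7))*(-75) = (26 + (3 - 2/7*(-7)² + (6/7)*(-7)))*(-75) = (26 + (3 - 2/7*49 - 6))*(-75) = (26 + (3 - 14 - 6))*(-75) = (26 - 17)*(-75) = 9*(-75) = -675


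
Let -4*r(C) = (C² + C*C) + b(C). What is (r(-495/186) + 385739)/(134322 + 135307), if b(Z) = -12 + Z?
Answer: 1482781193/1036453876 ≈ 1.4306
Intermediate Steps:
r(C) = 3 - C²/2 - C/4 (r(C) = -((C² + C*C) + (-12 + C))/4 = -((C² + C²) + (-12 + C))/4 = -(2*C² + (-12 + C))/4 = -(-12 + C + 2*C²)/4 = 3 - C²/2 - C/4)
(r(-495/186) + 385739)/(134322 + 135307) = ((3 - (-495/186)²/2 - (-495)/(4*186)) + 385739)/(134322 + 135307) = ((3 - (-495*1/186)²/2 - (-495)/(4*186)) + 385739)/269629 = ((3 - (-165/62)²/2 - ¼*(-165/62)) + 385739)*(1/269629) = ((3 - ½*27225/3844 + 165/248) + 385739)*(1/269629) = ((3 - 27225/7688 + 165/248) + 385739)*(1/269629) = (477/3844 + 385739)*(1/269629) = (1482781193/3844)*(1/269629) = 1482781193/1036453876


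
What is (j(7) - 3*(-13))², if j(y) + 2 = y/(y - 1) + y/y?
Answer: 55225/36 ≈ 1534.0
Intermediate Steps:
j(y) = -1 + y/(-1 + y) (j(y) = -2 + (y/(y - 1) + y/y) = -2 + (y/(-1 + y) + 1) = -2 + (1 + y/(-1 + y)) = -1 + y/(-1 + y))
(j(7) - 3*(-13))² = (1/(-1 + 7) - 3*(-13))² = (1/6 + 39)² = (⅙ + 39)² = (235/6)² = 55225/36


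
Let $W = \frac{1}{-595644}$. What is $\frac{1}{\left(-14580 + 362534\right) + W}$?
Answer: $\frac{595644}{207256712375} \approx 2.8739 \cdot 10^{-6}$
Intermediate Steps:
$W = - \frac{1}{595644} \approx -1.6789 \cdot 10^{-6}$
$\frac{1}{\left(-14580 + 362534\right) + W} = \frac{1}{\left(-14580 + 362534\right) - \frac{1}{595644}} = \frac{1}{347954 - \frac{1}{595644}} = \frac{1}{\frac{207256712375}{595644}} = \frac{595644}{207256712375}$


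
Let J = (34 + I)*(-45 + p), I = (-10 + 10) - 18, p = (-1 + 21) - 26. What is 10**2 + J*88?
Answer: -71708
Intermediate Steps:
p = -6 (p = 20 - 26 = -6)
I = -18 (I = 0 - 18 = -18)
J = -816 (J = (34 - 18)*(-45 - 6) = 16*(-51) = -816)
10**2 + J*88 = 10**2 - 816*88 = 100 - 71808 = -71708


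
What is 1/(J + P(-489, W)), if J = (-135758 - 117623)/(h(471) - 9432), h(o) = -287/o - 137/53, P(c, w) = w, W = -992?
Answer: -235530754/227321358065 ≈ -0.0010361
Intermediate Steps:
h(o) = -137/53 - 287/o (h(o) = -287/o - 137*1/53 = -287/o - 137/53 = -137/53 - 287/o)
J = 6325149903/235530754 (J = (-135758 - 117623)/((-137/53 - 287/471) - 9432) = -253381/((-137/53 - 287*1/471) - 9432) = -253381/((-137/53 - 287/471) - 9432) = -253381/(-79738/24963 - 9432) = -253381/(-235530754/24963) = -253381*(-24963/235530754) = 6325149903/235530754 ≈ 26.855)
1/(J + P(-489, W)) = 1/(6325149903/235530754 - 992) = 1/(-227321358065/235530754) = -235530754/227321358065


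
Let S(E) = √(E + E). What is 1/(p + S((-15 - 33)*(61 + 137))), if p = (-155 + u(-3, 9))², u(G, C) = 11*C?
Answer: 49/153961 - 3*I*√33/1231688 ≈ 0.00031826 - 1.3992e-5*I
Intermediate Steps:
S(E) = √2*√E (S(E) = √(2*E) = √2*√E)
p = 3136 (p = (-155 + 11*9)² = (-155 + 99)² = (-56)² = 3136)
1/(p + S((-15 - 33)*(61 + 137))) = 1/(3136 + √2*√((-15 - 33)*(61 + 137))) = 1/(3136 + √2*√(-48*198)) = 1/(3136 + √2*√(-9504)) = 1/(3136 + √2*(12*I*√66)) = 1/(3136 + 24*I*√33)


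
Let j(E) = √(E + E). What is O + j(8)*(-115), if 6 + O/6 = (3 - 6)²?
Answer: -442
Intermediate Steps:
j(E) = √2*√E (j(E) = √(2*E) = √2*√E)
O = 18 (O = -36 + 6*(3 - 6)² = -36 + 6*(-3)² = -36 + 6*9 = -36 + 54 = 18)
O + j(8)*(-115) = 18 + (√2*√8)*(-115) = 18 + (√2*(2*√2))*(-115) = 18 + 4*(-115) = 18 - 460 = -442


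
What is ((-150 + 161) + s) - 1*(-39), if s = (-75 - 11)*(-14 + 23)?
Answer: -724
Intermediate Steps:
s = -774 (s = -86*9 = -774)
((-150 + 161) + s) - 1*(-39) = ((-150 + 161) - 774) - 1*(-39) = (11 - 774) + 39 = -763 + 39 = -724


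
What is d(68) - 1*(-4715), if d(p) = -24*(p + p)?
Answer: 1451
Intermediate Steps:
d(p) = -48*p
d(68) - 1*(-4715) = -48*68 - 1*(-4715) = -3264 + 4715 = 1451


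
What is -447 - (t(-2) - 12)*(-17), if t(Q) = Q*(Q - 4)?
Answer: -447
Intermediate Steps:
t(Q) = Q*(-4 + Q)
-447 - (t(-2) - 12)*(-17) = -447 - (-2*(-4 - 2) - 12)*(-17) = -447 - (-2*(-6) - 12)*(-17) = -447 - (12 - 12)*(-17) = -447 - 0*(-17) = -447 - 1*0 = -447 + 0 = -447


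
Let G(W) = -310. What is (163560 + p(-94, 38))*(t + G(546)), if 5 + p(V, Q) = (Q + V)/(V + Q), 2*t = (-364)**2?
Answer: 10784555528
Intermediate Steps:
t = 66248 (t = (1/2)*(-364)**2 = (1/2)*132496 = 66248)
p(V, Q) = -4 (p(V, Q) = -5 + (Q + V)/(V + Q) = -5 + (Q + V)/(Q + V) = -5 + 1 = -4)
(163560 + p(-94, 38))*(t + G(546)) = (163560 - 4)*(66248 - 310) = 163556*65938 = 10784555528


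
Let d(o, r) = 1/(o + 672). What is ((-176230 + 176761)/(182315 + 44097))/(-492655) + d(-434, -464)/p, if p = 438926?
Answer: 7009051729/1456533954239567210 ≈ 4.8121e-9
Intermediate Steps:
d(o, r) = 1/(672 + o)
((-176230 + 176761)/(182315 + 44097))/(-492655) + d(-434, -464)/p = ((-176230 + 176761)/(182315 + 44097))/(-492655) + 1/((672 - 434)*438926) = (531/226412)*(-1/492655) + (1/438926)/238 = (531*(1/226412))*(-1/492655) + (1/238)*(1/438926) = (531/226412)*(-1/492655) + 1/104464388 = -531/111543003860 + 1/104464388 = 7009051729/1456533954239567210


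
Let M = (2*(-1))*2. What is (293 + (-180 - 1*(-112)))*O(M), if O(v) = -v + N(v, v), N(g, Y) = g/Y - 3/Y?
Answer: 5175/4 ≈ 1293.8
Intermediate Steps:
N(g, Y) = -3/Y + g/Y
M = -4 (M = -2*2 = -4)
O(v) = -v + (-3 + v)/v
(293 + (-180 - 1*(-112)))*O(M) = (293 + (-180 - 1*(-112)))*(1 - 1*(-4) - 3/(-4)) = (293 + (-180 + 112))*(1 + 4 - 3*(-1/4)) = (293 - 68)*(1 + 4 + 3/4) = 225*(23/4) = 5175/4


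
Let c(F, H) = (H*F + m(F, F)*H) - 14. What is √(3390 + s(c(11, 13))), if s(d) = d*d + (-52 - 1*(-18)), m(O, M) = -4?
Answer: √9285 ≈ 96.359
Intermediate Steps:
c(F, H) = -14 - 4*H + F*H (c(F, H) = (H*F - 4*H) - 14 = (F*H - 4*H) - 14 = (-4*H + F*H) - 14 = -14 - 4*H + F*H)
s(d) = -34 + d² (s(d) = d² + (-52 + 18) = d² - 34 = -34 + d²)
√(3390 + s(c(11, 13))) = √(3390 + (-34 + (-14 - 4*13 + 11*13)²)) = √(3390 + (-34 + (-14 - 52 + 143)²)) = √(3390 + (-34 + 77²)) = √(3390 + (-34 + 5929)) = √(3390 + 5895) = √9285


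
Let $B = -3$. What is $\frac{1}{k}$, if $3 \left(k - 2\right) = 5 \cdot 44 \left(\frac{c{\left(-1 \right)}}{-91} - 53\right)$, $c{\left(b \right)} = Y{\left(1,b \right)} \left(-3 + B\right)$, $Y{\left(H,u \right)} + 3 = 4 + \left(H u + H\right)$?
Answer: $- \frac{273}{1059194} \approx -0.00025774$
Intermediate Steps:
$Y{\left(H,u \right)} = 1 + H + H u$ ($Y{\left(H,u \right)} = -3 + \left(4 + \left(H u + H\right)\right) = -3 + \left(4 + \left(H + H u\right)\right) = -3 + \left(4 + H + H u\right) = 1 + H + H u$)
$c{\left(b \right)} = -12 - 6 b$ ($c{\left(b \right)} = \left(1 + 1 + 1 b\right) \left(-3 - 3\right) = \left(1 + 1 + b\right) \left(-6\right) = \left(2 + b\right) \left(-6\right) = -12 - 6 b$)
$k = - \frac{1059194}{273}$ ($k = 2 + \frac{5 \cdot 44 \left(\frac{-12 - -6}{-91} - 53\right)}{3} = 2 + \frac{220 \left(\left(-12 + 6\right) \left(- \frac{1}{91}\right) - 53\right)}{3} = 2 + \frac{220 \left(\left(-6\right) \left(- \frac{1}{91}\right) - 53\right)}{3} = 2 + \frac{220 \left(\frac{6}{91} - 53\right)}{3} = 2 + \frac{220 \left(- \frac{4817}{91}\right)}{3} = 2 + \frac{1}{3} \left(- \frac{1059740}{91}\right) = 2 - \frac{1059740}{273} = - \frac{1059194}{273} \approx -3879.8$)
$\frac{1}{k} = \frac{1}{- \frac{1059194}{273}} = - \frac{273}{1059194}$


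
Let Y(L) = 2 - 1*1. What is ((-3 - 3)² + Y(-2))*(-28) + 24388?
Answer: 23352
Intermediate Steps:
Y(L) = 1 (Y(L) = 2 - 1 = 1)
((-3 - 3)² + Y(-2))*(-28) + 24388 = ((-3 - 3)² + 1)*(-28) + 24388 = ((-6)² + 1)*(-28) + 24388 = (36 + 1)*(-28) + 24388 = 37*(-28) + 24388 = -1036 + 24388 = 23352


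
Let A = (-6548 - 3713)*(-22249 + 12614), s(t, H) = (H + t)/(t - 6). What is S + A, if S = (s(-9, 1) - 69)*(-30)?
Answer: 98866789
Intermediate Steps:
s(t, H) = (H + t)/(-6 + t)
S = 2054 (S = ((1 - 9)/(-6 - 9) - 69)*(-30) = (-8/(-15) - 69)*(-30) = (-1/15*(-8) - 69)*(-30) = (8/15 - 69)*(-30) = -1027/15*(-30) = 2054)
A = 98864735 (A = -10261*(-9635) = 98864735)
S + A = 2054 + 98864735 = 98866789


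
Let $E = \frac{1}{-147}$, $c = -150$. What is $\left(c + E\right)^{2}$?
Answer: $\frac{486246601}{21609} \approx 22502.0$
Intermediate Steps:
$E = - \frac{1}{147} \approx -0.0068027$
$\left(c + E\right)^{2} = \left(-150 - \frac{1}{147}\right)^{2} = \left(- \frac{22051}{147}\right)^{2} = \frac{486246601}{21609}$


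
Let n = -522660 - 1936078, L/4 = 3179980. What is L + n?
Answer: 10261182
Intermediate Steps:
L = 12719920 (L = 4*3179980 = 12719920)
n = -2458738
L + n = 12719920 - 2458738 = 10261182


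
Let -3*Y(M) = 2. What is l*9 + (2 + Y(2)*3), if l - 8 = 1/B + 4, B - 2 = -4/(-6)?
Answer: 891/8 ≈ 111.38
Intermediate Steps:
Y(M) = -⅔ (Y(M) = -⅓*2 = -⅔)
B = 8/3 (B = 2 - 4/(-6) = 2 - 4*(-⅙) = 2 + ⅔ = 8/3 ≈ 2.6667)
l = 99/8 (l = 8 + (1/(8/3) + 4) = 8 + (3/8 + 4) = 8 + 35/8 = 99/8 ≈ 12.375)
l*9 + (2 + Y(2)*3) = (99/8)*9 + (2 - ⅔*3) = 891/8 + (2 - 2) = 891/8 + 0 = 891/8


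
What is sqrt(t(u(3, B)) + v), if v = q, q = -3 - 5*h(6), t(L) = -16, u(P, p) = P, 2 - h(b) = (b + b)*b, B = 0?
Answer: sqrt(331) ≈ 18.193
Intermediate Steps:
h(b) = 2 - 2*b**2 (h(b) = 2 - (b + b)*b = 2 - 2*b*b = 2 - 2*b**2)
q = 347 (q = -3 - 5*(2 - 2*6**2) = -3 - 5*(2 - 2*36) = -3 - 5*(2 - 72) = -3 - 5*(-70) = -3 + 350 = 347)
v = 347
sqrt(t(u(3, B)) + v) = sqrt(-16 + 347) = sqrt(331)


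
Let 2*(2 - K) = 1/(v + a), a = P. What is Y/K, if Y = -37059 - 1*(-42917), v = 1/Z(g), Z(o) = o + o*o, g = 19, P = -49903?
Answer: 55543034131/18963234 ≈ 2929.0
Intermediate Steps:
Z(o) = o + o**2
v = 1/380 (v = 1/(19*(1 + 19)) = 1/(19*20) = 1/380 ≈ 0.0026316)
a = -49903
K = 37926468/18963139 (K = 2 - 1/(2*(1/380 - 49903)) = 2 - 1/(2*(-18963139/380)) = 2 - 1/2*(-380/18963139) = 2 + 190/18963139 = 37926468/18963139 ≈ 2.0000)
Y = 5858 (Y = -37059 + 42917 = 5858)
Y/K = 5858/(37926468/18963139) = 5858*(18963139/37926468) = 55543034131/18963234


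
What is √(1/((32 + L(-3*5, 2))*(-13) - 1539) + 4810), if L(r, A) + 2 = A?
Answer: √18383938295/1955 ≈ 69.354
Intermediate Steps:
L(r, A) = -2 + A
√(1/((32 + L(-3*5, 2))*(-13) - 1539) + 4810) = √(1/((32 + (-2 + 2))*(-13) - 1539) + 4810) = √(1/((32 + 0)*(-13) - 1539) + 4810) = √(1/(32*(-13) - 1539) + 4810) = √(1/(-416 - 1539) + 4810) = √(1/(-1955) + 4810) = √(-1/1955 + 4810) = √(9403549/1955) = √18383938295/1955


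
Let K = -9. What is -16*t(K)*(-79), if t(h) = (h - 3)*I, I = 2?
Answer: -30336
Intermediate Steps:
t(h) = -6 + 2*h (t(h) = (h - 3)*2 = (-3 + h)*2 = -6 + 2*h)
-16*t(K)*(-79) = -16*(-6 + 2*(-9))*(-79) = -16*(-6 - 18)*(-79) = -16*(-24)*(-79) = 384*(-79) = -30336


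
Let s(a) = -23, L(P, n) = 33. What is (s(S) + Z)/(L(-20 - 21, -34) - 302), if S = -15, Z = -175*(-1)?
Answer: -152/269 ≈ -0.56506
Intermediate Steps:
Z = 175
(s(S) + Z)/(L(-20 - 21, -34) - 302) = (-23 + 175)/(33 - 302) = 152/(-269) = 152*(-1/269) = -152/269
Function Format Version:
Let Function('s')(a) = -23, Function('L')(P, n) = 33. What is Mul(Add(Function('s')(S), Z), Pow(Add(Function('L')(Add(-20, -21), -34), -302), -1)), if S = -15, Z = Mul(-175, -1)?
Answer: Rational(-152, 269) ≈ -0.56506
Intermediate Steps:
Z = 175
Mul(Add(Function('s')(S), Z), Pow(Add(Function('L')(Add(-20, -21), -34), -302), -1)) = Mul(Add(-23, 175), Pow(Add(33, -302), -1)) = Mul(152, Pow(-269, -1)) = Mul(152, Rational(-1, 269)) = Rational(-152, 269)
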